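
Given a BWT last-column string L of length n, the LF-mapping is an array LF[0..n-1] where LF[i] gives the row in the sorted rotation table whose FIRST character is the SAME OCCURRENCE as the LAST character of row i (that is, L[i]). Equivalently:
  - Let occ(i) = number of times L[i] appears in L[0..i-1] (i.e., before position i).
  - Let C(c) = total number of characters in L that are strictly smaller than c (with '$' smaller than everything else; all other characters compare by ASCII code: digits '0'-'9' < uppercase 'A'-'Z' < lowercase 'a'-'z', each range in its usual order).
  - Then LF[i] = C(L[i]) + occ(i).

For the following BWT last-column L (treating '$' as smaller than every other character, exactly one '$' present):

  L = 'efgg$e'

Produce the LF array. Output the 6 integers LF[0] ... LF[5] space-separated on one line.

Answer: 1 3 4 5 0 2

Derivation:
Char counts: '$':1, 'e':2, 'f':1, 'g':2
C (first-col start): C('$')=0, C('e')=1, C('f')=3, C('g')=4
L[0]='e': occ=0, LF[0]=C('e')+0=1+0=1
L[1]='f': occ=0, LF[1]=C('f')+0=3+0=3
L[2]='g': occ=0, LF[2]=C('g')+0=4+0=4
L[3]='g': occ=1, LF[3]=C('g')+1=4+1=5
L[4]='$': occ=0, LF[4]=C('$')+0=0+0=0
L[5]='e': occ=1, LF[5]=C('e')+1=1+1=2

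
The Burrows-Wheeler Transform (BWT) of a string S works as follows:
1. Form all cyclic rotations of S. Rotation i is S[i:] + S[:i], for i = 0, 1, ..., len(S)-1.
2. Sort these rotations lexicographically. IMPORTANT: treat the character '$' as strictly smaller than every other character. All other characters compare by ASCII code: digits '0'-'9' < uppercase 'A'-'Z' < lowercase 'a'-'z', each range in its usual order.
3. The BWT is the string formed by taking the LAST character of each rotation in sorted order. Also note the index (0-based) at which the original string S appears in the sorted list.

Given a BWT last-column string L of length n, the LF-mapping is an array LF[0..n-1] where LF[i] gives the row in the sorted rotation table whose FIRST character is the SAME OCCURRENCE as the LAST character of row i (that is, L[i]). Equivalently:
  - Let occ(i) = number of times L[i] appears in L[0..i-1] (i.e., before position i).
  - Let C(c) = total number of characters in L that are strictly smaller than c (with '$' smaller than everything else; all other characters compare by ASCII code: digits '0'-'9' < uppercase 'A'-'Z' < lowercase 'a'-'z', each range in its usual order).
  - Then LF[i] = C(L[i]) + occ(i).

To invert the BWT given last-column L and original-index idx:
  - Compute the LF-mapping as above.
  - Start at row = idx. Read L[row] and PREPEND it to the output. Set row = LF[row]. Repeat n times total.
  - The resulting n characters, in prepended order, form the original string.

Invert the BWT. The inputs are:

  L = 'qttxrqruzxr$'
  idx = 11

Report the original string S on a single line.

Answer: zutqrxxrrtq$

Derivation:
LF mapping: 1 6 7 9 3 2 4 8 11 10 5 0
Walk LF starting at row 11, prepending L[row]:
  step 1: row=11, L[11]='$', prepend. Next row=LF[11]=0
  step 2: row=0, L[0]='q', prepend. Next row=LF[0]=1
  step 3: row=1, L[1]='t', prepend. Next row=LF[1]=6
  step 4: row=6, L[6]='r', prepend. Next row=LF[6]=4
  step 5: row=4, L[4]='r', prepend. Next row=LF[4]=3
  step 6: row=3, L[3]='x', prepend. Next row=LF[3]=9
  step 7: row=9, L[9]='x', prepend. Next row=LF[9]=10
  step 8: row=10, L[10]='r', prepend. Next row=LF[10]=5
  step 9: row=5, L[5]='q', prepend. Next row=LF[5]=2
  step 10: row=2, L[2]='t', prepend. Next row=LF[2]=7
  step 11: row=7, L[7]='u', prepend. Next row=LF[7]=8
  step 12: row=8, L[8]='z', prepend. Next row=LF[8]=11
Reversed output: zutqrxxrrtq$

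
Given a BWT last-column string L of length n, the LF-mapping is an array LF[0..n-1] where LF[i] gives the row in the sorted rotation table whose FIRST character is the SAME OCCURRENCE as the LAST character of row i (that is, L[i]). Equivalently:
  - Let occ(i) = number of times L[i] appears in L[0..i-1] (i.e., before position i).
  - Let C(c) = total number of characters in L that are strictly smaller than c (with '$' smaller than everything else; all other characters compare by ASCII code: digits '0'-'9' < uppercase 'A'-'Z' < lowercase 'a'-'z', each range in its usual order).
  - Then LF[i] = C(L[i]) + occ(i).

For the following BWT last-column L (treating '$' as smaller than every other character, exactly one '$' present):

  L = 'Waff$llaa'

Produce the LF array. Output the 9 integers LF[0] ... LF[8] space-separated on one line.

Answer: 1 2 5 6 0 7 8 3 4

Derivation:
Char counts: '$':1, 'W':1, 'a':3, 'f':2, 'l':2
C (first-col start): C('$')=0, C('W')=1, C('a')=2, C('f')=5, C('l')=7
L[0]='W': occ=0, LF[0]=C('W')+0=1+0=1
L[1]='a': occ=0, LF[1]=C('a')+0=2+0=2
L[2]='f': occ=0, LF[2]=C('f')+0=5+0=5
L[3]='f': occ=1, LF[3]=C('f')+1=5+1=6
L[4]='$': occ=0, LF[4]=C('$')+0=0+0=0
L[5]='l': occ=0, LF[5]=C('l')+0=7+0=7
L[6]='l': occ=1, LF[6]=C('l')+1=7+1=8
L[7]='a': occ=1, LF[7]=C('a')+1=2+1=3
L[8]='a': occ=2, LF[8]=C('a')+2=2+2=4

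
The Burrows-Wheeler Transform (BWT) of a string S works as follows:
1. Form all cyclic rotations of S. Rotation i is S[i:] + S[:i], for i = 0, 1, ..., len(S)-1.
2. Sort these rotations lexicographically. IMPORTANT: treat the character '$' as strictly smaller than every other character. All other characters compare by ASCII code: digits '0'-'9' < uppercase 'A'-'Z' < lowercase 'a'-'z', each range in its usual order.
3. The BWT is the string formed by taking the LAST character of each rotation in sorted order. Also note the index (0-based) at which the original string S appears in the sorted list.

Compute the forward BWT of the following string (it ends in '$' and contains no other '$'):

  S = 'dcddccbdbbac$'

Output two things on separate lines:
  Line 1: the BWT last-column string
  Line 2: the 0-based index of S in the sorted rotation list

Answer: cbbdcacddbd$c
11

Derivation:
All 13 rotations (rotation i = S[i:]+S[:i]):
  rot[0] = dcddccbdbbac$
  rot[1] = cddccbdbbac$d
  rot[2] = ddccbdbbac$dc
  rot[3] = dccbdbbac$dcd
  rot[4] = ccbdbbac$dcdd
  rot[5] = cbdbbac$dcddc
  rot[6] = bdbbac$dcddcc
  rot[7] = dbbac$dcddccb
  rot[8] = bbac$dcddccbd
  rot[9] = bac$dcddccbdb
  rot[10] = ac$dcddccbdbb
  rot[11] = c$dcddccbdbba
  rot[12] = $dcddccbdbbac
Sorted (with $ < everything):
  sorted[0] = $dcddccbdbbac  (last char: 'c')
  sorted[1] = ac$dcddccbdbb  (last char: 'b')
  sorted[2] = bac$dcddccbdb  (last char: 'b')
  sorted[3] = bbac$dcddccbd  (last char: 'd')
  sorted[4] = bdbbac$dcddcc  (last char: 'c')
  sorted[5] = c$dcddccbdbba  (last char: 'a')
  sorted[6] = cbdbbac$dcddc  (last char: 'c')
  sorted[7] = ccbdbbac$dcdd  (last char: 'd')
  sorted[8] = cddccbdbbac$d  (last char: 'd')
  sorted[9] = dbbac$dcddccb  (last char: 'b')
  sorted[10] = dccbdbbac$dcd  (last char: 'd')
  sorted[11] = dcddccbdbbac$  (last char: '$')
  sorted[12] = ddccbdbbac$dc  (last char: 'c')
Last column: cbbdcacddbd$c
Original string S is at sorted index 11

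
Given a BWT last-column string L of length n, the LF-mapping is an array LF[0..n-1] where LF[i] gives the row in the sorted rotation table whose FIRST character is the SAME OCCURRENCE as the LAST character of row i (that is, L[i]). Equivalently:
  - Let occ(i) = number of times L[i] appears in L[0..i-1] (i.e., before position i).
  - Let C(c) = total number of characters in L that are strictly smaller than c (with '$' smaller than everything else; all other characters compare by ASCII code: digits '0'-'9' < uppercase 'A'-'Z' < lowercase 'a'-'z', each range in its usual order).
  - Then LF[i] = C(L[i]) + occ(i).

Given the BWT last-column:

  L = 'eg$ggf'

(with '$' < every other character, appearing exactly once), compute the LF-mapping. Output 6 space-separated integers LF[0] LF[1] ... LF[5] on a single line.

Char counts: '$':1, 'e':1, 'f':1, 'g':3
C (first-col start): C('$')=0, C('e')=1, C('f')=2, C('g')=3
L[0]='e': occ=0, LF[0]=C('e')+0=1+0=1
L[1]='g': occ=0, LF[1]=C('g')+0=3+0=3
L[2]='$': occ=0, LF[2]=C('$')+0=0+0=0
L[3]='g': occ=1, LF[3]=C('g')+1=3+1=4
L[4]='g': occ=2, LF[4]=C('g')+2=3+2=5
L[5]='f': occ=0, LF[5]=C('f')+0=2+0=2

Answer: 1 3 0 4 5 2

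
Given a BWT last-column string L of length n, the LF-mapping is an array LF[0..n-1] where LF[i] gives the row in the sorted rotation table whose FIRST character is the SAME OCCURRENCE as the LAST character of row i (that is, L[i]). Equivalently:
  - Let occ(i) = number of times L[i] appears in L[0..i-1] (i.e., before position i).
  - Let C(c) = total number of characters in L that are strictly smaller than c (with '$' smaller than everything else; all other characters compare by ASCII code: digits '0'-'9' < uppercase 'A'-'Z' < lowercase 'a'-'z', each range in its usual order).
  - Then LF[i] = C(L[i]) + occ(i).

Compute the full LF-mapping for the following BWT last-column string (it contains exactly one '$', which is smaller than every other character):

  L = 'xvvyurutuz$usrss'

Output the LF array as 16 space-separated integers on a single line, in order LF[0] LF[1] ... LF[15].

Char counts: '$':1, 'r':2, 's':3, 't':1, 'u':4, 'v':2, 'x':1, 'y':1, 'z':1
C (first-col start): C('$')=0, C('r')=1, C('s')=3, C('t')=6, C('u')=7, C('v')=11, C('x')=13, C('y')=14, C('z')=15
L[0]='x': occ=0, LF[0]=C('x')+0=13+0=13
L[1]='v': occ=0, LF[1]=C('v')+0=11+0=11
L[2]='v': occ=1, LF[2]=C('v')+1=11+1=12
L[3]='y': occ=0, LF[3]=C('y')+0=14+0=14
L[4]='u': occ=0, LF[4]=C('u')+0=7+0=7
L[5]='r': occ=0, LF[5]=C('r')+0=1+0=1
L[6]='u': occ=1, LF[6]=C('u')+1=7+1=8
L[7]='t': occ=0, LF[7]=C('t')+0=6+0=6
L[8]='u': occ=2, LF[8]=C('u')+2=7+2=9
L[9]='z': occ=0, LF[9]=C('z')+0=15+0=15
L[10]='$': occ=0, LF[10]=C('$')+0=0+0=0
L[11]='u': occ=3, LF[11]=C('u')+3=7+3=10
L[12]='s': occ=0, LF[12]=C('s')+0=3+0=3
L[13]='r': occ=1, LF[13]=C('r')+1=1+1=2
L[14]='s': occ=1, LF[14]=C('s')+1=3+1=4
L[15]='s': occ=2, LF[15]=C('s')+2=3+2=5

Answer: 13 11 12 14 7 1 8 6 9 15 0 10 3 2 4 5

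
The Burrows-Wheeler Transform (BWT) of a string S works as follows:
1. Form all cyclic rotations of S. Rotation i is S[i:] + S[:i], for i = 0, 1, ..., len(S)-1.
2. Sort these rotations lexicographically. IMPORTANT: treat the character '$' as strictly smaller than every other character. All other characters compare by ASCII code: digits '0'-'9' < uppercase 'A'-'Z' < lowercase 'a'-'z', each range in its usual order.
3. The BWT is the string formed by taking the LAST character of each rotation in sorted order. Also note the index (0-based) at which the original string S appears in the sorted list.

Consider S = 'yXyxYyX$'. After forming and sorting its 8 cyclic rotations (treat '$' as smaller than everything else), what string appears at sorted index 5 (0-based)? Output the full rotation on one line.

All 8 rotations (rotation i = S[i:]+S[:i]):
  rot[0] = yXyxYyX$
  rot[1] = XyxYyX$y
  rot[2] = yxYyX$yX
  rot[3] = xYyX$yXy
  rot[4] = YyX$yXyx
  rot[5] = yX$yXyxY
  rot[6] = X$yXyxYy
  rot[7] = $yXyxYyX
Sorted (with $ < everything):
  sorted[0] = $yXyxYyX
  sorted[1] = X$yXyxYy
  sorted[2] = XyxYyX$y
  sorted[3] = YyX$yXyx
  sorted[4] = xYyX$yXy
  sorted[5] = yX$yXyxY
  sorted[6] = yXyxYyX$
  sorted[7] = yxYyX$yX
sorted[5] = yX$yXyxY

Answer: yX$yXyxY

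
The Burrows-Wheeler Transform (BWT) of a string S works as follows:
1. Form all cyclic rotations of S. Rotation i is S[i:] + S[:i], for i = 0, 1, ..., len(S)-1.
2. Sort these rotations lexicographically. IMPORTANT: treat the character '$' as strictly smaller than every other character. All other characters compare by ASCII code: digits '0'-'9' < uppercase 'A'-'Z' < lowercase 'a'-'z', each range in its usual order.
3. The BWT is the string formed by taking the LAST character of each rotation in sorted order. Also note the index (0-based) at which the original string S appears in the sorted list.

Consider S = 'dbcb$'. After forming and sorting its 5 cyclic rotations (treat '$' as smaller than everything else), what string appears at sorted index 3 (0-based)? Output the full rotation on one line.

All 5 rotations (rotation i = S[i:]+S[:i]):
  rot[0] = dbcb$
  rot[1] = bcb$d
  rot[2] = cb$db
  rot[3] = b$dbc
  rot[4] = $dbcb
Sorted (with $ < everything):
  sorted[0] = $dbcb
  sorted[1] = b$dbc
  sorted[2] = bcb$d
  sorted[3] = cb$db
  sorted[4] = dbcb$
sorted[3] = cb$db

Answer: cb$db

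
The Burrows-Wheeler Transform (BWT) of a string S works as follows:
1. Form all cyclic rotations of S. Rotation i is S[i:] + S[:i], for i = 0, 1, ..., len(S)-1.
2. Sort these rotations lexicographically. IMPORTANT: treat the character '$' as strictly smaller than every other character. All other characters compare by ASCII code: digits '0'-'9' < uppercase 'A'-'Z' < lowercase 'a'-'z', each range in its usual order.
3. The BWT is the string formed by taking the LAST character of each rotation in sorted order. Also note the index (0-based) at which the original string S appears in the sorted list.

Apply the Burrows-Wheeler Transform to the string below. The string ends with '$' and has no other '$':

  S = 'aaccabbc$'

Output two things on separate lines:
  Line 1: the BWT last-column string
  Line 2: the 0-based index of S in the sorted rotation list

Answer: c$caabbca
1

Derivation:
All 9 rotations (rotation i = S[i:]+S[:i]):
  rot[0] = aaccabbc$
  rot[1] = accabbc$a
  rot[2] = ccabbc$aa
  rot[3] = cabbc$aac
  rot[4] = abbc$aacc
  rot[5] = bbc$aacca
  rot[6] = bc$aaccab
  rot[7] = c$aaccabb
  rot[8] = $aaccabbc
Sorted (with $ < everything):
  sorted[0] = $aaccabbc  (last char: 'c')
  sorted[1] = aaccabbc$  (last char: '$')
  sorted[2] = abbc$aacc  (last char: 'c')
  sorted[3] = accabbc$a  (last char: 'a')
  sorted[4] = bbc$aacca  (last char: 'a')
  sorted[5] = bc$aaccab  (last char: 'b')
  sorted[6] = c$aaccabb  (last char: 'b')
  sorted[7] = cabbc$aac  (last char: 'c')
  sorted[8] = ccabbc$aa  (last char: 'a')
Last column: c$caabbca
Original string S is at sorted index 1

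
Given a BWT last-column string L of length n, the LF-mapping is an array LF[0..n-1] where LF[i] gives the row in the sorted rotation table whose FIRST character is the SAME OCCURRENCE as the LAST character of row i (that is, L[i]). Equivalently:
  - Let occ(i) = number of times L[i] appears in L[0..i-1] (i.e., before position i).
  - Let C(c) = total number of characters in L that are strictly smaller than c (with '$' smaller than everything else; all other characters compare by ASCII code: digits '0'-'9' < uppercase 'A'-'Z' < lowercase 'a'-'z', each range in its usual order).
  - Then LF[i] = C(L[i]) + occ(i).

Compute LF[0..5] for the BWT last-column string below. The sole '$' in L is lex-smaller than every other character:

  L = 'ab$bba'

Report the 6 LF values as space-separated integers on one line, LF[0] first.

Answer: 1 3 0 4 5 2

Derivation:
Char counts: '$':1, 'a':2, 'b':3
C (first-col start): C('$')=0, C('a')=1, C('b')=3
L[0]='a': occ=0, LF[0]=C('a')+0=1+0=1
L[1]='b': occ=0, LF[1]=C('b')+0=3+0=3
L[2]='$': occ=0, LF[2]=C('$')+0=0+0=0
L[3]='b': occ=1, LF[3]=C('b')+1=3+1=4
L[4]='b': occ=2, LF[4]=C('b')+2=3+2=5
L[5]='a': occ=1, LF[5]=C('a')+1=1+1=2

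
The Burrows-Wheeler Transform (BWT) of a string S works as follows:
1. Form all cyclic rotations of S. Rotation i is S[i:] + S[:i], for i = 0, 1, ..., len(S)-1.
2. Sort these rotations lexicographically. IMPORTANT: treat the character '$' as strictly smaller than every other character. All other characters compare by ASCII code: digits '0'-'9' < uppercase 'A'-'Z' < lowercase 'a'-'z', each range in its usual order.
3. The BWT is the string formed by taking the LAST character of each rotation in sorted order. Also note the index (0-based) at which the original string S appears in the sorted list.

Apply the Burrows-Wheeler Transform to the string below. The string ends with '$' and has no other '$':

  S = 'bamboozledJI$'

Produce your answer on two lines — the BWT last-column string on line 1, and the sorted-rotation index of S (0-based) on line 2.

Answer: IJdb$melzaboo
4

Derivation:
All 13 rotations (rotation i = S[i:]+S[:i]):
  rot[0] = bamboozledJI$
  rot[1] = amboozledJI$b
  rot[2] = mboozledJI$ba
  rot[3] = boozledJI$bam
  rot[4] = oozledJI$bamb
  rot[5] = ozledJI$bambo
  rot[6] = zledJI$bamboo
  rot[7] = ledJI$bambooz
  rot[8] = edJI$bamboozl
  rot[9] = dJI$bamboozle
  rot[10] = JI$bamboozled
  rot[11] = I$bamboozledJ
  rot[12] = $bamboozledJI
Sorted (with $ < everything):
  sorted[0] = $bamboozledJI  (last char: 'I')
  sorted[1] = I$bamboozledJ  (last char: 'J')
  sorted[2] = JI$bamboozled  (last char: 'd')
  sorted[3] = amboozledJI$b  (last char: 'b')
  sorted[4] = bamboozledJI$  (last char: '$')
  sorted[5] = boozledJI$bam  (last char: 'm')
  sorted[6] = dJI$bamboozle  (last char: 'e')
  sorted[7] = edJI$bamboozl  (last char: 'l')
  sorted[8] = ledJI$bambooz  (last char: 'z')
  sorted[9] = mboozledJI$ba  (last char: 'a')
  sorted[10] = oozledJI$bamb  (last char: 'b')
  sorted[11] = ozledJI$bambo  (last char: 'o')
  sorted[12] = zledJI$bamboo  (last char: 'o')
Last column: IJdb$melzaboo
Original string S is at sorted index 4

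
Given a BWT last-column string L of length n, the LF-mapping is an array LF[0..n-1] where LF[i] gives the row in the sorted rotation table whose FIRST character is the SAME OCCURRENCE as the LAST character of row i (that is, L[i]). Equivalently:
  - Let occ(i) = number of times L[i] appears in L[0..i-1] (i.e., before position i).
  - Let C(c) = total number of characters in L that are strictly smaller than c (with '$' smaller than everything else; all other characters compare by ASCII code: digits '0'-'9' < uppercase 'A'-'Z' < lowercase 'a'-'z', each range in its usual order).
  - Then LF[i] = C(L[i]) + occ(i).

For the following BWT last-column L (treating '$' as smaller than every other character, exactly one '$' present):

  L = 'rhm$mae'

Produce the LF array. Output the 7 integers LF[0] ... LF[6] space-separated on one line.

Answer: 6 3 4 0 5 1 2

Derivation:
Char counts: '$':1, 'a':1, 'e':1, 'h':1, 'm':2, 'r':1
C (first-col start): C('$')=0, C('a')=1, C('e')=2, C('h')=3, C('m')=4, C('r')=6
L[0]='r': occ=0, LF[0]=C('r')+0=6+0=6
L[1]='h': occ=0, LF[1]=C('h')+0=3+0=3
L[2]='m': occ=0, LF[2]=C('m')+0=4+0=4
L[3]='$': occ=0, LF[3]=C('$')+0=0+0=0
L[4]='m': occ=1, LF[4]=C('m')+1=4+1=5
L[5]='a': occ=0, LF[5]=C('a')+0=1+0=1
L[6]='e': occ=0, LF[6]=C('e')+0=2+0=2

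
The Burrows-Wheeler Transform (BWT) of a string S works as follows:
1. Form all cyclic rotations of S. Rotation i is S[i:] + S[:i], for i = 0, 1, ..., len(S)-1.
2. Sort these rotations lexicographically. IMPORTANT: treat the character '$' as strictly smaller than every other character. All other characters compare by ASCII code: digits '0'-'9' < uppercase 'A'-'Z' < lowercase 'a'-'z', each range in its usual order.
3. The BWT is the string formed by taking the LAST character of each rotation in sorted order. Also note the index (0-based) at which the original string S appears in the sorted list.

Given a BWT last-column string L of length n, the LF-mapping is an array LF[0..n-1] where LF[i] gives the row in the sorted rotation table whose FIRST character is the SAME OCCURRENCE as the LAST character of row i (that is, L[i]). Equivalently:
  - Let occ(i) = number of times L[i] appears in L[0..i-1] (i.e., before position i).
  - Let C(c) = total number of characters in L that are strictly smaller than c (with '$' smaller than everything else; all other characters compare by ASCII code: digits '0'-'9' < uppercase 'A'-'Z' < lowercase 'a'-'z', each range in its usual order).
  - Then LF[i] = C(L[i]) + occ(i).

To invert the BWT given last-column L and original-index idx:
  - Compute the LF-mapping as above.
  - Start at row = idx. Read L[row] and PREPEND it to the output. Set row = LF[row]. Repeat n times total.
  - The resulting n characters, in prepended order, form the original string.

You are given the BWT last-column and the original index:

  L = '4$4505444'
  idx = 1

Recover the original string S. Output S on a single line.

LF mapping: 2 0 3 7 1 8 4 5 6
Walk LF starting at row 1, prepending L[row]:
  step 1: row=1, L[1]='$', prepend. Next row=LF[1]=0
  step 2: row=0, L[0]='4', prepend. Next row=LF[0]=2
  step 3: row=2, L[2]='4', prepend. Next row=LF[2]=3
  step 4: row=3, L[3]='5', prepend. Next row=LF[3]=7
  step 5: row=7, L[7]='4', prepend. Next row=LF[7]=5
  step 6: row=5, L[5]='5', prepend. Next row=LF[5]=8
  step 7: row=8, L[8]='4', prepend. Next row=LF[8]=6
  step 8: row=6, L[6]='4', prepend. Next row=LF[6]=4
  step 9: row=4, L[4]='0', prepend. Next row=LF[4]=1
Reversed output: 04454544$

Answer: 04454544$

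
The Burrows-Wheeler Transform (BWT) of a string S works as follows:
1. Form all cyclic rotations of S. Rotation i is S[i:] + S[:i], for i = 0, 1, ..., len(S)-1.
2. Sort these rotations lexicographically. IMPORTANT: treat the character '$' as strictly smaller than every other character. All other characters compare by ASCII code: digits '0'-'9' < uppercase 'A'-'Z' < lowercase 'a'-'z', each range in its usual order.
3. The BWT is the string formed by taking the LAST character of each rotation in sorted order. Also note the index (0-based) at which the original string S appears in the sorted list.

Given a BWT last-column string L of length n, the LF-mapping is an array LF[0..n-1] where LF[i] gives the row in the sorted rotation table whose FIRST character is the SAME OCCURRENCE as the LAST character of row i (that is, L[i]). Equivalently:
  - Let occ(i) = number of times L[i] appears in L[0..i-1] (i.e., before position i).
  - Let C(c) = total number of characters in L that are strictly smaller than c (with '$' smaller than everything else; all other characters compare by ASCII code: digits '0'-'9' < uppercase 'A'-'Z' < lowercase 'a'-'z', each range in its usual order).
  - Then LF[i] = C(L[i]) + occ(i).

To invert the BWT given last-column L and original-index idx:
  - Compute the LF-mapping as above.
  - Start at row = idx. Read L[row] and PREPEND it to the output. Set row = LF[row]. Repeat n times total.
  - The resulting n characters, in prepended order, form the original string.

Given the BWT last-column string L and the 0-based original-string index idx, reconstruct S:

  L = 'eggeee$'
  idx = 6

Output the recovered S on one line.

Answer: geeege$

Derivation:
LF mapping: 1 5 6 2 3 4 0
Walk LF starting at row 6, prepending L[row]:
  step 1: row=6, L[6]='$', prepend. Next row=LF[6]=0
  step 2: row=0, L[0]='e', prepend. Next row=LF[0]=1
  step 3: row=1, L[1]='g', prepend. Next row=LF[1]=5
  step 4: row=5, L[5]='e', prepend. Next row=LF[5]=4
  step 5: row=4, L[4]='e', prepend. Next row=LF[4]=3
  step 6: row=3, L[3]='e', prepend. Next row=LF[3]=2
  step 7: row=2, L[2]='g', prepend. Next row=LF[2]=6
Reversed output: geeege$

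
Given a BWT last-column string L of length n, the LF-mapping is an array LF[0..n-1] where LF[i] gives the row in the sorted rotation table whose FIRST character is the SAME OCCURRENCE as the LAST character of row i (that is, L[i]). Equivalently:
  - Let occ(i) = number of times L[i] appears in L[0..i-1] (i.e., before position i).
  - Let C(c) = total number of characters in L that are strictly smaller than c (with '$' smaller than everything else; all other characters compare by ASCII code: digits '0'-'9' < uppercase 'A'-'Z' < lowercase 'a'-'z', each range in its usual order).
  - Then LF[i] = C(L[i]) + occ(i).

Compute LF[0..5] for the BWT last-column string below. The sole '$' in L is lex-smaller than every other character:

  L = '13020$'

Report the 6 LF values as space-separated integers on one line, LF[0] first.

Answer: 3 5 1 4 2 0

Derivation:
Char counts: '$':1, '0':2, '1':1, '2':1, '3':1
C (first-col start): C('$')=0, C('0')=1, C('1')=3, C('2')=4, C('3')=5
L[0]='1': occ=0, LF[0]=C('1')+0=3+0=3
L[1]='3': occ=0, LF[1]=C('3')+0=5+0=5
L[2]='0': occ=0, LF[2]=C('0')+0=1+0=1
L[3]='2': occ=0, LF[3]=C('2')+0=4+0=4
L[4]='0': occ=1, LF[4]=C('0')+1=1+1=2
L[5]='$': occ=0, LF[5]=C('$')+0=0+0=0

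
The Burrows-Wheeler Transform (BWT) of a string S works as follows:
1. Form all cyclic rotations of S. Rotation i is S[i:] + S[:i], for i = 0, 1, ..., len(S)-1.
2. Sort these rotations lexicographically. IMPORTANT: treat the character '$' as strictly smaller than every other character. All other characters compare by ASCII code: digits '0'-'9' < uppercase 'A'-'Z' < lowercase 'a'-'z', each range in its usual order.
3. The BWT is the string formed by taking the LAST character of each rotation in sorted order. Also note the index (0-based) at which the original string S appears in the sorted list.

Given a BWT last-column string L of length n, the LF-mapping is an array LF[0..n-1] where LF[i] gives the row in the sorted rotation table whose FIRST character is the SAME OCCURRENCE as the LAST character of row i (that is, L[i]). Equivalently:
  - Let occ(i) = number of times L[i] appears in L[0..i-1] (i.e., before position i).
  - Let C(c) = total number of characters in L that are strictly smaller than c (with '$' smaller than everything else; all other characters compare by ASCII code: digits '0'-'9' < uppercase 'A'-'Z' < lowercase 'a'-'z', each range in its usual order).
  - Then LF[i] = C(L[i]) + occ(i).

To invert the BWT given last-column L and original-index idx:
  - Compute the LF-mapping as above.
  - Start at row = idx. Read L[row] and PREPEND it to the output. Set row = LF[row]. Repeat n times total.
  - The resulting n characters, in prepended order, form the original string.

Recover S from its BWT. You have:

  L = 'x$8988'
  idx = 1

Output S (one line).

Answer: 8898x$

Derivation:
LF mapping: 5 0 1 4 2 3
Walk LF starting at row 1, prepending L[row]:
  step 1: row=1, L[1]='$', prepend. Next row=LF[1]=0
  step 2: row=0, L[0]='x', prepend. Next row=LF[0]=5
  step 3: row=5, L[5]='8', prepend. Next row=LF[5]=3
  step 4: row=3, L[3]='9', prepend. Next row=LF[3]=4
  step 5: row=4, L[4]='8', prepend. Next row=LF[4]=2
  step 6: row=2, L[2]='8', prepend. Next row=LF[2]=1
Reversed output: 8898x$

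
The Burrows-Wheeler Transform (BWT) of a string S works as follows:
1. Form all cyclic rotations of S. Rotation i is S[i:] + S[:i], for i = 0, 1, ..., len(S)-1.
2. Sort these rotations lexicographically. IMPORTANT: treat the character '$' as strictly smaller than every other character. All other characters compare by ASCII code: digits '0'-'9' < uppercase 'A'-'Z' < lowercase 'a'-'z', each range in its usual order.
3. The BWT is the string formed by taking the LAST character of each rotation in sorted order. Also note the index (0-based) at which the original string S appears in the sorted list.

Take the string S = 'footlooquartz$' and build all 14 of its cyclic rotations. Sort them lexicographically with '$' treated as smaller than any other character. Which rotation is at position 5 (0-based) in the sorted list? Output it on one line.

Answer: ootlooquartz$f

Derivation:
All 14 rotations (rotation i = S[i:]+S[:i]):
  rot[0] = footlooquartz$
  rot[1] = ootlooquartz$f
  rot[2] = otlooquartz$fo
  rot[3] = tlooquartz$foo
  rot[4] = looquartz$foot
  rot[5] = ooquartz$footl
  rot[6] = oquartz$footlo
  rot[7] = quartz$footloo
  rot[8] = uartz$footlooq
  rot[9] = artz$footlooqu
  rot[10] = rtz$footlooqua
  rot[11] = tz$footlooquar
  rot[12] = z$footlooquart
  rot[13] = $footlooquartz
Sorted (with $ < everything):
  sorted[0] = $footlooquartz
  sorted[1] = artz$footlooqu
  sorted[2] = footlooquartz$
  sorted[3] = looquartz$foot
  sorted[4] = ooquartz$footl
  sorted[5] = ootlooquartz$f
  sorted[6] = oquartz$footlo
  sorted[7] = otlooquartz$fo
  sorted[8] = quartz$footloo
  sorted[9] = rtz$footlooqua
  sorted[10] = tlooquartz$foo
  sorted[11] = tz$footlooquar
  sorted[12] = uartz$footlooq
  sorted[13] = z$footlooquart
sorted[5] = ootlooquartz$f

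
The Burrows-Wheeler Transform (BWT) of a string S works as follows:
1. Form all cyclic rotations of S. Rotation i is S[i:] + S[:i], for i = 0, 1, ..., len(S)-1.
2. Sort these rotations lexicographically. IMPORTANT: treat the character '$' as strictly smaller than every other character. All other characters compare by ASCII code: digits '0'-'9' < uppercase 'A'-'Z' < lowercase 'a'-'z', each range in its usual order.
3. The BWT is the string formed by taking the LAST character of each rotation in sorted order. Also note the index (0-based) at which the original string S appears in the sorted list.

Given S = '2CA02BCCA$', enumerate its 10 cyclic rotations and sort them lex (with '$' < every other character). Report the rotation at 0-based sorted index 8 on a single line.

Answer: CA02BCCA$2

Derivation:
All 10 rotations (rotation i = S[i:]+S[:i]):
  rot[0] = 2CA02BCCA$
  rot[1] = CA02BCCA$2
  rot[2] = A02BCCA$2C
  rot[3] = 02BCCA$2CA
  rot[4] = 2BCCA$2CA0
  rot[5] = BCCA$2CA02
  rot[6] = CCA$2CA02B
  rot[7] = CA$2CA02BC
  rot[8] = A$2CA02BCC
  rot[9] = $2CA02BCCA
Sorted (with $ < everything):
  sorted[0] = $2CA02BCCA
  sorted[1] = 02BCCA$2CA
  sorted[2] = 2BCCA$2CA0
  sorted[3] = 2CA02BCCA$
  sorted[4] = A$2CA02BCC
  sorted[5] = A02BCCA$2C
  sorted[6] = BCCA$2CA02
  sorted[7] = CA$2CA02BC
  sorted[8] = CA02BCCA$2
  sorted[9] = CCA$2CA02B
sorted[8] = CA02BCCA$2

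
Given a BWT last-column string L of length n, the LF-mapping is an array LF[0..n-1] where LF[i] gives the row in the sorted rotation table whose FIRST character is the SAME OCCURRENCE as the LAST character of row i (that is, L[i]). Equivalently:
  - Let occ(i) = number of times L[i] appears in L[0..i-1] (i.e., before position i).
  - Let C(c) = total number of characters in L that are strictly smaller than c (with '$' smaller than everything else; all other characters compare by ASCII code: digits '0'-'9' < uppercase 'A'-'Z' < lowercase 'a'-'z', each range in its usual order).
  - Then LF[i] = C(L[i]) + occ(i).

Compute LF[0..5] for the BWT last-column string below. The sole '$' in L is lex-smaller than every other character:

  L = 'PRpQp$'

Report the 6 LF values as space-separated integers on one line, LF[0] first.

Char counts: '$':1, 'P':1, 'Q':1, 'R':1, 'p':2
C (first-col start): C('$')=0, C('P')=1, C('Q')=2, C('R')=3, C('p')=4
L[0]='P': occ=0, LF[0]=C('P')+0=1+0=1
L[1]='R': occ=0, LF[1]=C('R')+0=3+0=3
L[2]='p': occ=0, LF[2]=C('p')+0=4+0=4
L[3]='Q': occ=0, LF[3]=C('Q')+0=2+0=2
L[4]='p': occ=1, LF[4]=C('p')+1=4+1=5
L[5]='$': occ=0, LF[5]=C('$')+0=0+0=0

Answer: 1 3 4 2 5 0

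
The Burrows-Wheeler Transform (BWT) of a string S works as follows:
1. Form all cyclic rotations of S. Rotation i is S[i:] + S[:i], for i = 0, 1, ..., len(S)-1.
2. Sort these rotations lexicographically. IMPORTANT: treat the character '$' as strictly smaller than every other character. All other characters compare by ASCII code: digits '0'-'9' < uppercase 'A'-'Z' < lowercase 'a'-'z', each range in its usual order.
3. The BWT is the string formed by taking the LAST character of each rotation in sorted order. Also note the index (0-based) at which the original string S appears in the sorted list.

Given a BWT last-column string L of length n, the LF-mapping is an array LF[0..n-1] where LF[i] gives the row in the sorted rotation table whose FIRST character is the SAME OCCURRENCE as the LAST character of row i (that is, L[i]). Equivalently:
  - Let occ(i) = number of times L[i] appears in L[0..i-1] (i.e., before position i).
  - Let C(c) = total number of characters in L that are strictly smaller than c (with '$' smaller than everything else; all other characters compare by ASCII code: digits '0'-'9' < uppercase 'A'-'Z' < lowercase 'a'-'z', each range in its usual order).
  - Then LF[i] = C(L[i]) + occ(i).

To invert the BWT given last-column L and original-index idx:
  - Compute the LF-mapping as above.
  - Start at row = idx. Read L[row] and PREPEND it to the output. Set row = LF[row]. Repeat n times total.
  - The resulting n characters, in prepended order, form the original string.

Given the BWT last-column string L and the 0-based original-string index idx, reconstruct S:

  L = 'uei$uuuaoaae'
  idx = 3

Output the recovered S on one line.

LF mapping: 8 4 6 0 9 10 11 1 7 2 3 5
Walk LF starting at row 3, prepending L[row]:
  step 1: row=3, L[3]='$', prepend. Next row=LF[3]=0
  step 2: row=0, L[0]='u', prepend. Next row=LF[0]=8
  step 3: row=8, L[8]='o', prepend. Next row=LF[8]=7
  step 4: row=7, L[7]='a', prepend. Next row=LF[7]=1
  step 5: row=1, L[1]='e', prepend. Next row=LF[1]=4
  step 6: row=4, L[4]='u', prepend. Next row=LF[4]=9
  step 7: row=9, L[9]='a', prepend. Next row=LF[9]=2
  step 8: row=2, L[2]='i', prepend. Next row=LF[2]=6
  step 9: row=6, L[6]='u', prepend. Next row=LF[6]=11
  step 10: row=11, L[11]='e', prepend. Next row=LF[11]=5
  step 11: row=5, L[5]='u', prepend. Next row=LF[5]=10
  step 12: row=10, L[10]='a', prepend. Next row=LF[10]=3
Reversed output: aueuiaueaou$

Answer: aueuiaueaou$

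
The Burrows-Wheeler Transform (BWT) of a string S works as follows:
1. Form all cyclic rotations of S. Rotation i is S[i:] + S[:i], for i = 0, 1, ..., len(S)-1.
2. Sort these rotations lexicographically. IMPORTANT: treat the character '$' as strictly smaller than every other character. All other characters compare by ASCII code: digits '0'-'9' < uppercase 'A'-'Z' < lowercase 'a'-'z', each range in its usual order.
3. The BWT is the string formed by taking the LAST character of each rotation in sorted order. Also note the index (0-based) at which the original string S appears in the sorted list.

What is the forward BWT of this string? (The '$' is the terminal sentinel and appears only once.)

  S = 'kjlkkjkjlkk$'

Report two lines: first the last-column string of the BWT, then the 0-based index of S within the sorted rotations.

Answer: kkkkkkj$lljj
7

Derivation:
All 12 rotations (rotation i = S[i:]+S[:i]):
  rot[0] = kjlkkjkjlkk$
  rot[1] = jlkkjkjlkk$k
  rot[2] = lkkjkjlkk$kj
  rot[3] = kkjkjlkk$kjl
  rot[4] = kjkjlkk$kjlk
  rot[5] = jkjlkk$kjlkk
  rot[6] = kjlkk$kjlkkj
  rot[7] = jlkk$kjlkkjk
  rot[8] = lkk$kjlkkjkj
  rot[9] = kk$kjlkkjkjl
  rot[10] = k$kjlkkjkjlk
  rot[11] = $kjlkkjkjlkk
Sorted (with $ < everything):
  sorted[0] = $kjlkkjkjlkk  (last char: 'k')
  sorted[1] = jkjlkk$kjlkk  (last char: 'k')
  sorted[2] = jlkk$kjlkkjk  (last char: 'k')
  sorted[3] = jlkkjkjlkk$k  (last char: 'k')
  sorted[4] = k$kjlkkjkjlk  (last char: 'k')
  sorted[5] = kjkjlkk$kjlk  (last char: 'k')
  sorted[6] = kjlkk$kjlkkj  (last char: 'j')
  sorted[7] = kjlkkjkjlkk$  (last char: '$')
  sorted[8] = kk$kjlkkjkjl  (last char: 'l')
  sorted[9] = kkjkjlkk$kjl  (last char: 'l')
  sorted[10] = lkk$kjlkkjkj  (last char: 'j')
  sorted[11] = lkkjkjlkk$kj  (last char: 'j')
Last column: kkkkkkj$lljj
Original string S is at sorted index 7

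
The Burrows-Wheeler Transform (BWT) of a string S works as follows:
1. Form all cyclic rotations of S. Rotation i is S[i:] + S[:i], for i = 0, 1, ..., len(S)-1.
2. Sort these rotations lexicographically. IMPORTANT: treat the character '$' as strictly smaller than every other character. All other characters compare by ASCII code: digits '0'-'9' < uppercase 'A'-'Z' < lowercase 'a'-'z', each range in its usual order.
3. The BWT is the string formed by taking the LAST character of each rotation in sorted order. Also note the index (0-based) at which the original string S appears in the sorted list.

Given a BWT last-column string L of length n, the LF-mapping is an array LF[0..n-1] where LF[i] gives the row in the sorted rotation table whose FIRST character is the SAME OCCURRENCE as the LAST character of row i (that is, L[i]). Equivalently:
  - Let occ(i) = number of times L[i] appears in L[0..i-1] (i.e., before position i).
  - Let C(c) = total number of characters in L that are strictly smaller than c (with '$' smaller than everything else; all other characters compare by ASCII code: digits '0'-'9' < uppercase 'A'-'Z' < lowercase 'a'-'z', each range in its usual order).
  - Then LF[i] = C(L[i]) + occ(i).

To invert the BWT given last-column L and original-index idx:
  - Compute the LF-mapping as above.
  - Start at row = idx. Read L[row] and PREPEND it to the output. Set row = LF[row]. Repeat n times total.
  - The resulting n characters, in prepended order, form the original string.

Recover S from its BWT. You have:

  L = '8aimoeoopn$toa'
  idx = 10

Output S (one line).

Answer: onomatopoeia8$

Derivation:
LF mapping: 1 2 5 6 8 4 9 10 12 7 0 13 11 3
Walk LF starting at row 10, prepending L[row]:
  step 1: row=10, L[10]='$', prepend. Next row=LF[10]=0
  step 2: row=0, L[0]='8', prepend. Next row=LF[0]=1
  step 3: row=1, L[1]='a', prepend. Next row=LF[1]=2
  step 4: row=2, L[2]='i', prepend. Next row=LF[2]=5
  step 5: row=5, L[5]='e', prepend. Next row=LF[5]=4
  step 6: row=4, L[4]='o', prepend. Next row=LF[4]=8
  step 7: row=8, L[8]='p', prepend. Next row=LF[8]=12
  step 8: row=12, L[12]='o', prepend. Next row=LF[12]=11
  step 9: row=11, L[11]='t', prepend. Next row=LF[11]=13
  step 10: row=13, L[13]='a', prepend. Next row=LF[13]=3
  step 11: row=3, L[3]='m', prepend. Next row=LF[3]=6
  step 12: row=6, L[6]='o', prepend. Next row=LF[6]=9
  step 13: row=9, L[9]='n', prepend. Next row=LF[9]=7
  step 14: row=7, L[7]='o', prepend. Next row=LF[7]=10
Reversed output: onomatopoeia8$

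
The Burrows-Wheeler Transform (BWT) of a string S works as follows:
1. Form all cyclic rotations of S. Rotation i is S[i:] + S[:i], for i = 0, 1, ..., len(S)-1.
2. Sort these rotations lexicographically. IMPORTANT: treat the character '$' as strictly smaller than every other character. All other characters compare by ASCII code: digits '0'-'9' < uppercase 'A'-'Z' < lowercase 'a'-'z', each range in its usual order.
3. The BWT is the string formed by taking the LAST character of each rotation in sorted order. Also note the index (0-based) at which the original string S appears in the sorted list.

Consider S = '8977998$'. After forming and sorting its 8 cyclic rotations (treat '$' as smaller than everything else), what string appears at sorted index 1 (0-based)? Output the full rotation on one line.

All 8 rotations (rotation i = S[i:]+S[:i]):
  rot[0] = 8977998$
  rot[1] = 977998$8
  rot[2] = 77998$89
  rot[3] = 7998$897
  rot[4] = 998$8977
  rot[5] = 98$89779
  rot[6] = 8$897799
  rot[7] = $8977998
Sorted (with $ < everything):
  sorted[0] = $8977998
  sorted[1] = 77998$89
  sorted[2] = 7998$897
  sorted[3] = 8$897799
  sorted[4] = 8977998$
  sorted[5] = 977998$8
  sorted[6] = 98$89779
  sorted[7] = 998$8977
sorted[1] = 77998$89

Answer: 77998$89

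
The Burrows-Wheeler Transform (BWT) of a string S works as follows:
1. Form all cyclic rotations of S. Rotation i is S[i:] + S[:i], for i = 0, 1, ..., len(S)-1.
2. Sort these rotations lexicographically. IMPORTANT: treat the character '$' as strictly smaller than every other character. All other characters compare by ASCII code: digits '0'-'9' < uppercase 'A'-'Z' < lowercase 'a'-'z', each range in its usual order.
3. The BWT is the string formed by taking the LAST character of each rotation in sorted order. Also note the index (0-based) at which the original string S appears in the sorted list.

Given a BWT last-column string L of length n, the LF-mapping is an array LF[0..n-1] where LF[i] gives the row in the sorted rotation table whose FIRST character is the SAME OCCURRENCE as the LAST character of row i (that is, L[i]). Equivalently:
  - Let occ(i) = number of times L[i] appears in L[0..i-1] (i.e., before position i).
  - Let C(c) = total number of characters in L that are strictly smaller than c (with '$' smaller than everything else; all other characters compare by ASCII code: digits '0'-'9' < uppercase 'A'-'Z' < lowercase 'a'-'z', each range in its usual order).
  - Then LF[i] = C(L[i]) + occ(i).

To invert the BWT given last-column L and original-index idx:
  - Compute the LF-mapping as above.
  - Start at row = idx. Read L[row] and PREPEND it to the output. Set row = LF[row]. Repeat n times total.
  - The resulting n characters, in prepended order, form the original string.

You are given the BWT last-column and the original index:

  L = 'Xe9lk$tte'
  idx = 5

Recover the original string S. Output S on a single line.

LF mapping: 2 3 1 6 5 0 7 8 4
Walk LF starting at row 5, prepending L[row]:
  step 1: row=5, L[5]='$', prepend. Next row=LF[5]=0
  step 2: row=0, L[0]='X', prepend. Next row=LF[0]=2
  step 3: row=2, L[2]='9', prepend. Next row=LF[2]=1
  step 4: row=1, L[1]='e', prepend. Next row=LF[1]=3
  step 5: row=3, L[3]='l', prepend. Next row=LF[3]=6
  step 6: row=6, L[6]='t', prepend. Next row=LF[6]=7
  step 7: row=7, L[7]='t', prepend. Next row=LF[7]=8
  step 8: row=8, L[8]='e', prepend. Next row=LF[8]=4
  step 9: row=4, L[4]='k', prepend. Next row=LF[4]=5
Reversed output: kettle9X$

Answer: kettle9X$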